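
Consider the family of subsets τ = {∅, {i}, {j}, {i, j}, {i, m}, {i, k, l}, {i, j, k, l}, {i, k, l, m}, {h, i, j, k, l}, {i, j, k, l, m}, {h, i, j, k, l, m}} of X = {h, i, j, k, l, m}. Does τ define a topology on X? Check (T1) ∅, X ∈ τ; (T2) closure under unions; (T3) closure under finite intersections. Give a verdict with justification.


τ is NOT a topology on X.

Axiom (T1): ∅ ∈ τ? Yes; X ∈ τ? Yes.
Axiom (T2/T3): check pairwise unions and intersections of members of τ.
Counterexample for (T2): {j} ∪ {i, m} = {i, j, m} ∉ τ. Therefore τ is NOT a topology.


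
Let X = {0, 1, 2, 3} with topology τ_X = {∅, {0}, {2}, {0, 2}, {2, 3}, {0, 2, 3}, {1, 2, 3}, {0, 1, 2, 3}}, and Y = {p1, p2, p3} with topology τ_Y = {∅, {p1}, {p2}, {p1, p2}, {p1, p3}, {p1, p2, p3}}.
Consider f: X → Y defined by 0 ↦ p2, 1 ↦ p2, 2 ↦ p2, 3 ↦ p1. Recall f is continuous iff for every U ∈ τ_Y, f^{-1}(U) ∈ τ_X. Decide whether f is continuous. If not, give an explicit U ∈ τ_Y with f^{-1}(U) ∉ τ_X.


f is NOT continuous.

Compute f^{-1}(U) for each U ∈ τ_Y:
  U = ∅: f^{-1}(U) = ∅ ∈ τ_X ✓.
  U = {p1}: f^{-1}(U) = {3} ∉ τ_X ✗.
  U = {p2}: f^{-1}(U) = {0, 1, 2} ∉ τ_X ✗.
  U = {p1, p2}: f^{-1}(U) = {0, 1, 2, 3} ∈ τ_X ✓.
  U = {p1, p3}: f^{-1}(U) = {3} ∉ τ_X ✗.
  U = {p1, p2, p3}: f^{-1}(U) = {0, 1, 2, 3} ∈ τ_X ✓.
Found U = {p1} with f^{-1}(U) = {3} not in τ_X. Therefore f is NOT continuous.


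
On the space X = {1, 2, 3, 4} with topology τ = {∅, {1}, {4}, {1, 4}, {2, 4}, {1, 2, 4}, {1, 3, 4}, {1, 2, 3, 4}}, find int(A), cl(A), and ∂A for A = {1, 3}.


int(A) = {1}, cl(A) = {1, 3}, ∂A = {3}.

Closed sets in (X, τ) are complements of opens:
  closed(X, τ) = {∅, {2}, {3}, {1, 3}, {2, 3}, {1, 2, 3}, {2, 3, 4}, {1, 2, 3, 4}}.
int(A) = ⋃ {U ∈ τ : U ⊆ A}. Opens contained in A: ∅, {1}.
Taking the union of these: int(A) = {1}.
cl(A) = ⋂ {C closed : A ⊆ C}. Closed sets containing A: {1, 3}, {1, 2, 3}, {1, 2, 3, 4}.
Intersecting these: cl(A) = {1, 3}.
∂A = cl(A) ∖ int(A) = {1, 3} ∖ {1} = {3}.


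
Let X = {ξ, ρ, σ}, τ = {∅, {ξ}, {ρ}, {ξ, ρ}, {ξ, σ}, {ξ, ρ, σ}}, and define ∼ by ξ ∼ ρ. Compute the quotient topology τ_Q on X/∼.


X/∼ = {[ξ=ρ], [σ]}; |τ_Q| = 3.

Equivalence classes: [ξ=ρ], [σ].
Quotient map π: X → X/∼ sends ξ ↦ [ξ=ρ], ρ ↦ [ξ=ρ], σ ↦ [σ].
For each subset V ⊆ X/∼, compute π^{-1}(V) ⊆ X and check whether π^{-1}(V) ∈ τ. V is open in τ_Q iff π^{-1}(V) ∈ τ.
  V = {}: π^{-1}(V) = ∅ ∈ τ ✓.
  V = {[ξ=ρ]}: π^{-1}(V) = {ξ, ρ} ∈ τ ✓.
  V = {[σ]}: π^{-1}(V) = {σ} ∉ τ ✗.
  V = {[ξ=ρ], [σ]}: π^{-1}(V) = {ξ, ρ, σ} ∈ τ ✓.
Open sets in the quotient: τ_Q = {{}, {[ξ=ρ]}, {[ξ=ρ], [σ]}} (3 elements).


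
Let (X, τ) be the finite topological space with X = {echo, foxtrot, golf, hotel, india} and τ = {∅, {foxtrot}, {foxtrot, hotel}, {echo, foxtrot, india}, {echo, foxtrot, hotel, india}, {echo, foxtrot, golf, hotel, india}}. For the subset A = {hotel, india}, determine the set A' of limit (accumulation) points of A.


A' = {echo, golf}

For each x ∈ X, list the open sets U ∈ τ with x ∈ U, then check whether U ∩ (A ∖ {x}) ≠ ∅ for every such U.
  x = echo: opens ∋ x are {echo, foxtrot, india}, {echo, foxtrot, hotel, india}, {echo, foxtrot, golf, hotel, india}; each meets A ∖ {echo}, so x IS a limit point.
  x = foxtrot: open {foxtrot} ∋ x has {foxtrot} ∩ (A ∖ {foxtrot}) = ∅, so x is NOT a limit point.
  x = golf: opens ∋ x are {echo, foxtrot, golf, hotel, india}; each meets A ∖ {golf}, so x IS a limit point.
  x = hotel: open {foxtrot, hotel} ∋ x has {foxtrot, hotel} ∩ (A ∖ {hotel}) = ∅, so x is NOT a limit point.
  x = india: open {echo, foxtrot, india} ∋ x has {echo, foxtrot, india} ∩ (A ∖ {india}) = ∅, so x is NOT a limit point.
Collecting: A' = {echo, golf}.


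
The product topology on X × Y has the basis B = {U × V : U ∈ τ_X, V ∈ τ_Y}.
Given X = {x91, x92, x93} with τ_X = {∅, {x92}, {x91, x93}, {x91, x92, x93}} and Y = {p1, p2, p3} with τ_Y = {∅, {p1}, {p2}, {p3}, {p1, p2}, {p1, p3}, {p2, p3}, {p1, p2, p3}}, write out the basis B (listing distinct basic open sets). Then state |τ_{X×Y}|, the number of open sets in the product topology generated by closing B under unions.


Basis B = {∅ × ∅, {x92} × {p1}, {x92} × {p2}, {x92} × {p3}, {x91, x93} × {p1}, {x91, x93} × {p2}, {x91, x93} × {p3}, {x92} × {p1, p2}, {x92} × {p1, p3}, {x92} × {p2, p3}, {x91, x92, x93} × {p1}, {x91, x92, x93} × {p2}, {x91, x92, x93} × {p3}, {x92} × {p1, p2, p3}, {x91, x93} × {p1, p2}, {x91, x93} × {p1, p3}, {x91, x93} × {p2, p3}, {x91, x93} × {p1, p2, p3}, {x91, x92, x93} × {p1, p2}, {x91, x92, x93} × {p1, p3}, {x91, x92, x93} × {p2, p3}, {x91, x92, x93} × {p1, p2, p3}}; |τ_{X×Y}| = 64.

Enumerate products U × V with U ∈ τ_X, V ∈ τ_Y (deduplicated):
  ∅ × ∅ = {} (∅)
  {x92} × {p1} = {(x92,p1)}
  {x92} × {p2} = {(x92,p2)}
  {x92} × {p3} = {(x92,p3)}
  {x91, x93} × {p1} = {(x91,p1), (x93,p1)}
  {x91, x93} × {p2} = {(x91,p2), (x93,p2)}
  {x91, x93} × {p3} = {(x91,p3), (x93,p3)}
  {x92} × {p1, p2} = {(x92,p1), (x92,p2)}
  {x92} × {p1, p3} = {(x92,p1), (x92,p3)}
  {x92} × {p2, p3} = {(x92,p2), (x92,p3)}
  {x91, x92, x93} × {p1} = {(x91,p1), (x92,p1), (x93,p1)}
  {x91, x92, x93} × {p2} = {(x91,p2), (x92,p2), (x93,p2)}
  {x91, x92, x93} × {p3} = {(x91,p3), (x92,p3), (x93,p3)}
  {x92} × {p1, p2, p3} = {(x92,p1), (x92,p2), (x92,p3)}
  {x91, x93} × {p1, p2} = {(x91,p1), (x91,p2), (x93,p1), (x93,p2)}
  {x91, x93} × {p1, p3} = {(x91,p1), (x91,p3), (x93,p1), (x93,p3)}
  {x91, x93} × {p2, p3} = {(x91,p2), (x91,p3), (x93,p2), (x93,p3)}
  {x91, x93} × {p1, p2, p3} = {(x91,p1), (x91,p2), (x91,p3), (x93,p1), (x93,p2), (x93,p3)}
  {x91, x92, x93} × {p1, p2} = {(x91,p1), (x91,p2), (x92,p1), (x92,p2), (x93,p1), (x93,p2)}
  {x91, x92, x93} × {p1, p3} = {(x91,p1), (x91,p3), (x92,p1), (x92,p3), (x93,p1), (x93,p3)}
  {x91, x92, x93} × {p2, p3} = {(x91,p2), (x91,p3), (x92,p2), (x92,p3), (x93,p2), (x93,p3)}
  {x91, x92, x93} × {p1, p2, p3} = {(x91,p1), (x91,p2), (x91,p3), (x92,p1), (x92,p2), (x92,p3), (x93,p1), (x93,p2), (x93,p3)}
These 22 distinct sets form the basis B.
Close under arbitrary unions to get τ_{X×Y}; counting gives |τ_{X×Y}| = 64.


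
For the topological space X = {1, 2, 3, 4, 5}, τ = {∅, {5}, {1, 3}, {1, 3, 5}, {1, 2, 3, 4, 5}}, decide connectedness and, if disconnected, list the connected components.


(X, τ) is connected.

Find clopen sets (U ∈ τ with X ∖ U ∈ τ):
  U = ∅, X ∖ U = {1, 2, 3, 4, 5} — both open, so U is clopen.
  U = {1, 2, 3, 4, 5}, X ∖ U = ∅ — both open, so U is clopen.
Only trivial clopens (∅ and X) exist, so (X, τ) is connected.
Compute connected components by grouping points that agree on all clopens:
  component: {1, 2, 3, 4, 5}


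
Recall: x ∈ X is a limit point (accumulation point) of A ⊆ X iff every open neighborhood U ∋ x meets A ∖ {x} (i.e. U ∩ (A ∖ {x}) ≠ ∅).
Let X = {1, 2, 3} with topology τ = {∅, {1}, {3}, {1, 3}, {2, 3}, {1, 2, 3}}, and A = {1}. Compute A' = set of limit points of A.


A' = ∅

For each x ∈ X, list the open sets U ∈ τ with x ∈ U, then check whether U ∩ (A ∖ {x}) ≠ ∅ for every such U.
  x = 1: open {1} ∋ x has {1} ∩ (A ∖ {1}) = ∅, so x is NOT a limit point.
  x = 2: open {2, 3} ∋ x has {2, 3} ∩ (A ∖ {2}) = ∅, so x is NOT a limit point.
  x = 3: open {3} ∋ x has {3} ∩ (A ∖ {3}) = ∅, so x is NOT a limit point.
Collecting: A' = ∅.


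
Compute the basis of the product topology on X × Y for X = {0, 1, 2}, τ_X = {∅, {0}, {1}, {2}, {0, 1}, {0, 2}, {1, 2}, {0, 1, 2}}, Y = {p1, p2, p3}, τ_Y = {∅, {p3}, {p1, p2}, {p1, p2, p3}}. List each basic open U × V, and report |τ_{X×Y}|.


Basis B = {∅ × ∅, {0} × {p3}, {1} × {p3}, {2} × {p3}, {0} × {p1, p2}, {0, 1} × {p3}, {0, 2} × {p3}, {1} × {p1, p2}, {1, 2} × {p3}, {2} × {p1, p2}, {0} × {p1, p2, p3}, {0, 1, 2} × {p3}, {1} × {p1, p2, p3}, {2} × {p1, p2, p3}, {0, 1} × {p1, p2}, {0, 2} × {p1, p2}, {1, 2} × {p1, p2}, {0, 1} × {p1, p2, p3}, {0, 2} × {p1, p2, p3}, {0, 1, 2} × {p1, p2}, {1, 2} × {p1, p2, p3}, {0, 1, 2} × {p1, p2, p3}}; |τ_{X×Y}| = 64.

Enumerate products U × V with U ∈ τ_X, V ∈ τ_Y (deduplicated):
  ∅ × ∅ = {} (∅)
  {0} × {p3} = {(0,p3)}
  {1} × {p3} = {(1,p3)}
  {2} × {p3} = {(2,p3)}
  {0} × {p1, p2} = {(0,p1), (0,p2)}
  {0, 1} × {p3} = {(0,p3), (1,p3)}
  {0, 2} × {p3} = {(0,p3), (2,p3)}
  {1} × {p1, p2} = {(1,p1), (1,p2)}
  {1, 2} × {p3} = {(1,p3), (2,p3)}
  {2} × {p1, p2} = {(2,p1), (2,p2)}
  {0} × {p1, p2, p3} = {(0,p1), (0,p2), (0,p3)}
  {0, 1, 2} × {p3} = {(0,p3), (1,p3), (2,p3)}
  {1} × {p1, p2, p3} = {(1,p1), (1,p2), (1,p3)}
  {2} × {p1, p2, p3} = {(2,p1), (2,p2), (2,p3)}
  {0, 1} × {p1, p2} = {(0,p1), (0,p2), (1,p1), (1,p2)}
  {0, 2} × {p1, p2} = {(0,p1), (0,p2), (2,p1), (2,p2)}
  {1, 2} × {p1, p2} = {(1,p1), (1,p2), (2,p1), (2,p2)}
  {0, 1} × {p1, p2, p3} = {(0,p1), (0,p2), (0,p3), (1,p1), (1,p2), (1,p3)}
  {0, 2} × {p1, p2, p3} = {(0,p1), (0,p2), (0,p3), (2,p1), (2,p2), (2,p3)}
  {0, 1, 2} × {p1, p2} = {(0,p1), (0,p2), (1,p1), (1,p2), (2,p1), (2,p2)}
  {1, 2} × {p1, p2, p3} = {(1,p1), (1,p2), (1,p3), (2,p1), (2,p2), (2,p3)}
  {0, 1, 2} × {p1, p2, p3} = {(0,p1), (0,p2), (0,p3), (1,p1), (1,p2), (1,p3), (2,p1), (2,p2), (2,p3)}
These 22 distinct sets form the basis B.
Close under arbitrary unions to get τ_{X×Y}; counting gives |τ_{X×Y}| = 64.


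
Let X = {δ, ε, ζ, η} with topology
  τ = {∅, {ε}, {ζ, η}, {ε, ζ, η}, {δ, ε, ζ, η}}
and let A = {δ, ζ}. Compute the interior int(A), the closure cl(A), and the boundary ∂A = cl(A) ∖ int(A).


int(A) = ∅, cl(A) = {δ, ζ, η}, ∂A = {δ, ζ, η}.

Closed sets in (X, τ) are complements of opens:
  closed(X, τ) = {∅, {δ}, {δ, ε}, {δ, ζ, η}, {δ, ε, ζ, η}}.
int(A) = ⋃ {U ∈ τ : U ⊆ A}. Opens contained in A: ∅.
Taking the union of these: int(A) = ∅.
cl(A) = ⋂ {C closed : A ⊆ C}. Closed sets containing A: {δ, ζ, η}, {δ, ε, ζ, η}.
Intersecting these: cl(A) = {δ, ζ, η}.
∂A = cl(A) ∖ int(A) = {δ, ζ, η} ∖ ∅ = {δ, ζ, η}.


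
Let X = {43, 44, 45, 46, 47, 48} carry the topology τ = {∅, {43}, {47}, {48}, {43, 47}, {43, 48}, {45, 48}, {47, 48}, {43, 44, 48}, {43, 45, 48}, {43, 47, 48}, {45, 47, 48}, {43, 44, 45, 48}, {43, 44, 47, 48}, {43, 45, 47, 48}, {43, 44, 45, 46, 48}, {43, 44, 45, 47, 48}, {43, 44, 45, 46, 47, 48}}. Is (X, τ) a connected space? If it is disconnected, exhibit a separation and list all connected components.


(X, τ) is disconnected; components = [{47}, {43, 44, 45, 46, 48}].

Find clopen sets (U ∈ τ with X ∖ U ∈ τ):
  U = ∅, X ∖ U = {43, 44, 45, 46, 47, 48} — both open, so U is clopen.
  U = {47}, X ∖ U = {43, 44, 45, 46, 48} — both open, so U is clopen.
  U = {43, 44, 45, 46, 48}, X ∖ U = {47} — both open, so U is clopen.
  U = {43, 44, 45, 46, 47, 48}, X ∖ U = ∅ — both open, so U is clopen.
Nontrivial clopen(s) exist: e.g. {47}. So (X, τ) is disconnected.
Compute connected components by grouping points that agree on all clopens:
  component: {47}
  component: {43, 44, 45, 46, 48}


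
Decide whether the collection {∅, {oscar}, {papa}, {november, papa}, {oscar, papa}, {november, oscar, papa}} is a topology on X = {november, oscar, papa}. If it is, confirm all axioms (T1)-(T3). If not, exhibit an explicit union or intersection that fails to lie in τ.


τ IS a topology on X.

Axiom (T1): ∅ ∈ τ? Yes; X ∈ τ? Yes.
Axiom (T2/T3): check pairwise unions and intersections of members of τ.
All pairwise intersections and unions checked — each lies in τ. Therefore τ satisfies (T1), (T2), (T3): it IS a topology on X.


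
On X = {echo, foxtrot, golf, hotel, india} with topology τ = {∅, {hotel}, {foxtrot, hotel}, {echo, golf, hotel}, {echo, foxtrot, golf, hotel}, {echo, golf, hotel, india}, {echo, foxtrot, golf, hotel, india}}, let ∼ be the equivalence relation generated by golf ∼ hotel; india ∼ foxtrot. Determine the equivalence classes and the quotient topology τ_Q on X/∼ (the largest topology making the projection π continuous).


X/∼ = {[echo], [foxtrot=india], [golf=hotel]}; |τ_Q| = 3.

Equivalence classes: [echo], [foxtrot=india], [golf=hotel].
Quotient map π: X → X/∼ sends echo ↦ [echo], foxtrot ↦ [foxtrot=india], golf ↦ [golf=hotel], hotel ↦ [golf=hotel], india ↦ [foxtrot=india].
For each subset V ⊆ X/∼, compute π^{-1}(V) ⊆ X and check whether π^{-1}(V) ∈ τ. V is open in τ_Q iff π^{-1}(V) ∈ τ.
  V = {}: π^{-1}(V) = ∅ ∈ τ ✓.
  V = {[echo]}: π^{-1}(V) = {echo} ∉ τ ✗.
  V = {[foxtrot=india]}: π^{-1}(V) = {foxtrot, india} ∉ τ ✗.
  V = {[echo], [foxtrot=india]}: π^{-1}(V) = {echo, foxtrot, india} ∉ τ ✗.
  V = {[golf=hotel]}: π^{-1}(V) = {golf, hotel} ∉ τ ✗.
  V = {[echo], [golf=hotel]}: π^{-1}(V) = {echo, golf, hotel} ∈ τ ✓.
  V = {[foxtrot=india], [golf=hotel]}: π^{-1}(V) = {foxtrot, golf, hotel, india} ∉ τ ✗.
  V = {[echo], [foxtrot=india], [golf=hotel]}: π^{-1}(V) = {echo, foxtrot, golf, hotel, india} ∈ τ ✓.
Open sets in the quotient: τ_Q = {{}, {[echo], [golf=hotel]}, {[echo], [foxtrot=india], [golf=hotel]}} (3 elements).


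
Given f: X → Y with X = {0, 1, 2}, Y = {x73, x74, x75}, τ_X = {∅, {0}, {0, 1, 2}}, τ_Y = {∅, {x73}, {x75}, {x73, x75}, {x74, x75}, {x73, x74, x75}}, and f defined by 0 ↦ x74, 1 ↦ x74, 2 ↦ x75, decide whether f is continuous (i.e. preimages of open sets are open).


f is NOT continuous.

Compute f^{-1}(U) for each U ∈ τ_Y:
  U = ∅: f^{-1}(U) = ∅ ∈ τ_X ✓.
  U = {x73}: f^{-1}(U) = ∅ ∈ τ_X ✓.
  U = {x75}: f^{-1}(U) = {2} ∉ τ_X ✗.
  U = {x73, x75}: f^{-1}(U) = {2} ∉ τ_X ✗.
  U = {x74, x75}: f^{-1}(U) = {0, 1, 2} ∈ τ_X ✓.
  U = {x73, x74, x75}: f^{-1}(U) = {0, 1, 2} ∈ τ_X ✓.
Found U = {x75} with f^{-1}(U) = {2} not in τ_X. Therefore f is NOT continuous.


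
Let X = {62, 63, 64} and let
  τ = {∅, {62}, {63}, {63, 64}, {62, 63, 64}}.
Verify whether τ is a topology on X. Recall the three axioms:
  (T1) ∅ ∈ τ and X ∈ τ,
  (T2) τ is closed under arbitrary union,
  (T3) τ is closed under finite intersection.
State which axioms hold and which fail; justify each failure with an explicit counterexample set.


τ is NOT a topology on X.

Axiom (T1): ∅ ∈ τ? Yes; X ∈ τ? Yes.
Axiom (T2/T3): check pairwise unions and intersections of members of τ.
Counterexample for (T2): {62} ∪ {63} = {62, 63} ∉ τ. Therefore τ is NOT a topology.


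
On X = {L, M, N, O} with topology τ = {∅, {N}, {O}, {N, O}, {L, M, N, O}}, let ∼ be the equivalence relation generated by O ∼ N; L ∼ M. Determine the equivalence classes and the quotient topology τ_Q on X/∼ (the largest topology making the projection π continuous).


X/∼ = {[L=M], [N=O]}; |τ_Q| = 3.

Equivalence classes: [L=M], [N=O].
Quotient map π: X → X/∼ sends L ↦ [L=M], M ↦ [L=M], N ↦ [N=O], O ↦ [N=O].
For each subset V ⊆ X/∼, compute π^{-1}(V) ⊆ X and check whether π^{-1}(V) ∈ τ. V is open in τ_Q iff π^{-1}(V) ∈ τ.
  V = {}: π^{-1}(V) = ∅ ∈ τ ✓.
  V = {[L=M]}: π^{-1}(V) = {L, M} ∉ τ ✗.
  V = {[N=O]}: π^{-1}(V) = {N, O} ∈ τ ✓.
  V = {[L=M], [N=O]}: π^{-1}(V) = {L, M, N, O} ∈ τ ✓.
Open sets in the quotient: τ_Q = {{}, {[N=O]}, {[L=M], [N=O]}} (3 elements).


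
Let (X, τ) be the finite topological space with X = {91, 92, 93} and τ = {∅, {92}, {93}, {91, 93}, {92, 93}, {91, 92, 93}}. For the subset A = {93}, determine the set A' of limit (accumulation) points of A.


A' = {91}

For each x ∈ X, list the open sets U ∈ τ with x ∈ U, then check whether U ∩ (A ∖ {x}) ≠ ∅ for every such U.
  x = 91: opens ∋ x are {91, 93}, {91, 92, 93}; each meets A ∖ {91}, so x IS a limit point.
  x = 92: open {92} ∋ x has {92} ∩ (A ∖ {92}) = ∅, so x is NOT a limit point.
  x = 93: open {93} ∋ x has {93} ∩ (A ∖ {93}) = ∅, so x is NOT a limit point.
Collecting: A' = {91}.


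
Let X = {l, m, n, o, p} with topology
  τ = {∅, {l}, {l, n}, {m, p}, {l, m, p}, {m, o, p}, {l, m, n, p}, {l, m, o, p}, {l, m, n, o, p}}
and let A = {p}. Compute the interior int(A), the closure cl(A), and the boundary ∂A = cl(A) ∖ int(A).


int(A) = ∅, cl(A) = {m, o, p}, ∂A = {m, o, p}.

Closed sets in (X, τ) are complements of opens:
  closed(X, τ) = {∅, {n}, {o}, {l, n}, {n, o}, {l, n, o}, {m, o, p}, {m, n, o, p}, {l, m, n, o, p}}.
int(A) = ⋃ {U ∈ τ : U ⊆ A}. Opens contained in A: ∅.
Taking the union of these: int(A) = ∅.
cl(A) = ⋂ {C closed : A ⊆ C}. Closed sets containing A: {m, o, p}, {m, n, o, p}, {l, m, n, o, p}.
Intersecting these: cl(A) = {m, o, p}.
∂A = cl(A) ∖ int(A) = {m, o, p} ∖ ∅ = {m, o, p}.


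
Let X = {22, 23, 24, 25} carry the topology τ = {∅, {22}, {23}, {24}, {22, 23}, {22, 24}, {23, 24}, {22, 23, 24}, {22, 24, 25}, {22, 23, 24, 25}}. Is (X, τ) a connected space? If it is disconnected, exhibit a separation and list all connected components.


(X, τ) is disconnected; components = [{23}, {22, 24, 25}].

Find clopen sets (U ∈ τ with X ∖ U ∈ τ):
  U = ∅, X ∖ U = {22, 23, 24, 25} — both open, so U is clopen.
  U = {23}, X ∖ U = {22, 24, 25} — both open, so U is clopen.
  U = {22, 24, 25}, X ∖ U = {23} — both open, so U is clopen.
  U = {22, 23, 24, 25}, X ∖ U = ∅ — both open, so U is clopen.
Nontrivial clopen(s) exist: e.g. {23}. So (X, τ) is disconnected.
Compute connected components by grouping points that agree on all clopens:
  component: {23}
  component: {22, 24, 25}


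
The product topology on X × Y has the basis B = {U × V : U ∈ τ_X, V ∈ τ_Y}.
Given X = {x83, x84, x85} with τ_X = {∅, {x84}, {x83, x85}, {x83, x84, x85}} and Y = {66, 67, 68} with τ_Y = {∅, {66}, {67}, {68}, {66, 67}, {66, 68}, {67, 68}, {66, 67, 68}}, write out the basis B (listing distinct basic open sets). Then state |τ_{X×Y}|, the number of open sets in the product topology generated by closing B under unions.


Basis B = {∅ × ∅, {x84} × {66}, {x84} × {67}, {x84} × {68}, {x83, x85} × {66}, {x83, x85} × {67}, {x83, x85} × {68}, {x84} × {66, 67}, {x84} × {66, 68}, {x84} × {67, 68}, {x83, x84, x85} × {66}, {x83, x84, x85} × {67}, {x83, x84, x85} × {68}, {x84} × {66, 67, 68}, {x83, x85} × {66, 67}, {x83, x85} × {66, 68}, {x83, x85} × {67, 68}, {x83, x85} × {66, 67, 68}, {x83, x84, x85} × {66, 67}, {x83, x84, x85} × {66, 68}, {x83, x84, x85} × {67, 68}, {x83, x84, x85} × {66, 67, 68}}; |τ_{X×Y}| = 64.

Enumerate products U × V with U ∈ τ_X, V ∈ τ_Y (deduplicated):
  ∅ × ∅ = {} (∅)
  {x84} × {66} = {(x84,66)}
  {x84} × {67} = {(x84,67)}
  {x84} × {68} = {(x84,68)}
  {x83, x85} × {66} = {(x83,66), (x85,66)}
  {x83, x85} × {67} = {(x83,67), (x85,67)}
  {x83, x85} × {68} = {(x83,68), (x85,68)}
  {x84} × {66, 67} = {(x84,66), (x84,67)}
  {x84} × {66, 68} = {(x84,66), (x84,68)}
  {x84} × {67, 68} = {(x84,67), (x84,68)}
  {x83, x84, x85} × {66} = {(x83,66), (x84,66), (x85,66)}
  {x83, x84, x85} × {67} = {(x83,67), (x84,67), (x85,67)}
  {x83, x84, x85} × {68} = {(x83,68), (x84,68), (x85,68)}
  {x84} × {66, 67, 68} = {(x84,66), (x84,67), (x84,68)}
  {x83, x85} × {66, 67} = {(x83,66), (x83,67), (x85,66), (x85,67)}
  {x83, x85} × {66, 68} = {(x83,66), (x83,68), (x85,66), (x85,68)}
  {x83, x85} × {67, 68} = {(x83,67), (x83,68), (x85,67), (x85,68)}
  {x83, x85} × {66, 67, 68} = {(x83,66), (x83,67), (x83,68), (x85,66), (x85,67), (x85,68)}
  {x83, x84, x85} × {66, 67} = {(x83,66), (x83,67), (x84,66), (x84,67), (x85,66), (x85,67)}
  {x83, x84, x85} × {66, 68} = {(x83,66), (x83,68), (x84,66), (x84,68), (x85,66), (x85,68)}
  {x83, x84, x85} × {67, 68} = {(x83,67), (x83,68), (x84,67), (x84,68), (x85,67), (x85,68)}
  {x83, x84, x85} × {66, 67, 68} = {(x83,66), (x83,67), (x83,68), (x84,66), (x84,67), (x84,68), (x85,66), (x85,67), (x85,68)}
These 22 distinct sets form the basis B.
Close under arbitrary unions to get τ_{X×Y}; counting gives |τ_{X×Y}| = 64.


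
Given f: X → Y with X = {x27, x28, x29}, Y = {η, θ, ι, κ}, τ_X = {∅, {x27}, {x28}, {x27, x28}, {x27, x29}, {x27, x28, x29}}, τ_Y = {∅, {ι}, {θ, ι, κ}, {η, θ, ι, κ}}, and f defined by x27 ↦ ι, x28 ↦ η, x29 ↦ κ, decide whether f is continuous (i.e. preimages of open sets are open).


f IS continuous.

Compute f^{-1}(U) for each U ∈ τ_Y:
  U = ∅: f^{-1}(U) = ∅ ∈ τ_X ✓.
  U = {ι}: f^{-1}(U) = {x27} ∈ τ_X ✓.
  U = {θ, ι, κ}: f^{-1}(U) = {x27, x29} ∈ τ_X ✓.
  U = {η, θ, ι, κ}: f^{-1}(U) = {x27, x28, x29} ∈ τ_X ✓.
Every preimage lies in τ_X, so f IS continuous.


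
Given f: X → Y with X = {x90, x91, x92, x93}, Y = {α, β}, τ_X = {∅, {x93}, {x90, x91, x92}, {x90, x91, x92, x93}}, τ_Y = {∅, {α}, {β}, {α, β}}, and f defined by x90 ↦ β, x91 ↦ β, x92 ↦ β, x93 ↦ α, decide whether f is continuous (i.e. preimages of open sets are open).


f IS continuous.

Compute f^{-1}(U) for each U ∈ τ_Y:
  U = ∅: f^{-1}(U) = ∅ ∈ τ_X ✓.
  U = {α}: f^{-1}(U) = {x93} ∈ τ_X ✓.
  U = {β}: f^{-1}(U) = {x90, x91, x92} ∈ τ_X ✓.
  U = {α, β}: f^{-1}(U) = {x90, x91, x92, x93} ∈ τ_X ✓.
Every preimage lies in τ_X, so f IS continuous.


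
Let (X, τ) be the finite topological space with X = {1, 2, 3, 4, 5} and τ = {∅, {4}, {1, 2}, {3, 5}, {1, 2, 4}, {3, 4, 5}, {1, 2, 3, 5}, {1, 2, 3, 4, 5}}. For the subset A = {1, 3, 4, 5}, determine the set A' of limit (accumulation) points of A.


A' = {2, 3, 5}

For each x ∈ X, list the open sets U ∈ τ with x ∈ U, then check whether U ∩ (A ∖ {x}) ≠ ∅ for every such U.
  x = 1: open {1, 2} ∋ x has {1, 2} ∩ (A ∖ {1}) = ∅, so x is NOT a limit point.
  x = 2: opens ∋ x are {1, 2}, {1, 2, 4}, {1, 2, 3, 5}, {1, 2, 3, 4, 5}; each meets A ∖ {2}, so x IS a limit point.
  x = 3: opens ∋ x are {3, 5}, {3, 4, 5}, {1, 2, 3, 5}, {1, 2, 3, 4, 5}; each meets A ∖ {3}, so x IS a limit point.
  x = 4: open {4} ∋ x has {4} ∩ (A ∖ {4}) = ∅, so x is NOT a limit point.
  x = 5: opens ∋ x are {3, 5}, {3, 4, 5}, {1, 2, 3, 5}, {1, 2, 3, 4, 5}; each meets A ∖ {5}, so x IS a limit point.
Collecting: A' = {2, 3, 5}.


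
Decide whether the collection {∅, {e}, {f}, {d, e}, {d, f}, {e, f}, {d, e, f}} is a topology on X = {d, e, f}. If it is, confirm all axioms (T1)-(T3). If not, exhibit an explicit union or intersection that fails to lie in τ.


τ is NOT a topology on X.

Axiom (T1): ∅ ∈ τ? Yes; X ∈ τ? Yes.
Axiom (T2/T3): check pairwise unions and intersections of members of τ.
Counterexample for (T3): {d, e} ∩ {d, f} = {d} ∉ τ. Therefore τ is NOT a topology.


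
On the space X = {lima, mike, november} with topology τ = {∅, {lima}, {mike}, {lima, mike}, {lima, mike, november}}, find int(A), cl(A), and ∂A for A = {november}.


int(A) = ∅, cl(A) = {november}, ∂A = {november}.

Closed sets in (X, τ) are complements of opens:
  closed(X, τ) = {∅, {november}, {lima, november}, {mike, november}, {lima, mike, november}}.
int(A) = ⋃ {U ∈ τ : U ⊆ A}. Opens contained in A: ∅.
Taking the union of these: int(A) = ∅.
cl(A) = ⋂ {C closed : A ⊆ C}. Closed sets containing A: {november}, {lima, november}, {mike, november}, {lima, mike, november}.
Intersecting these: cl(A) = {november}.
∂A = cl(A) ∖ int(A) = {november} ∖ ∅ = {november}.


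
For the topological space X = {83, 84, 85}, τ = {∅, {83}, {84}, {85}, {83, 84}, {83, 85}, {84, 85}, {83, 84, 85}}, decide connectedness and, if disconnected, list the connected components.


(X, τ) is disconnected; components = [{83}, {84}, {85}].

Find clopen sets (U ∈ τ with X ∖ U ∈ τ):
  U = ∅, X ∖ U = {83, 84, 85} — both open, so U is clopen.
  U = {83}, X ∖ U = {84, 85} — both open, so U is clopen.
  U = {84}, X ∖ U = {83, 85} — both open, so U is clopen.
  U = {85}, X ∖ U = {83, 84} — both open, so U is clopen.
  U = {83, 84}, X ∖ U = {85} — both open, so U is clopen.
  U = {83, 85}, X ∖ U = {84} — both open, so U is clopen.
  U = {84, 85}, X ∖ U = {83} — both open, so U is clopen.
  U = {83, 84, 85}, X ∖ U = ∅ — both open, so U is clopen.
Nontrivial clopen(s) exist: e.g. {83}. So (X, τ) is disconnected.
Compute connected components by grouping points that agree on all clopens:
  component: {83}
  component: {84}
  component: {85}


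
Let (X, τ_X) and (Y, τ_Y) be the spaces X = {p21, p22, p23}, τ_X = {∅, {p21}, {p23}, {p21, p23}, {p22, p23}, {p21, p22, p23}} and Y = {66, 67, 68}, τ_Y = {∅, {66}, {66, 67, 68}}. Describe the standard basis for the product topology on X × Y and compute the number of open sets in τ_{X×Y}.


Basis B = {∅ × ∅, {p21} × {66}, {p23} × {66}, {p21, p23} × {66}, {p22, p23} × {66}, {p21} × {66, 67, 68}, {p21, p22, p23} × {66}, {p23} × {66, 67, 68}, {p21, p23} × {66, 67, 68}, {p22, p23} × {66, 67, 68}, {p21, p22, p23} × {66, 67, 68}}; |τ_{X×Y}| = 18.

Enumerate products U × V with U ∈ τ_X, V ∈ τ_Y (deduplicated):
  ∅ × ∅ = {} (∅)
  {p21} × {66} = {(p21,66)}
  {p23} × {66} = {(p23,66)}
  {p21, p23} × {66} = {(p21,66), (p23,66)}
  {p22, p23} × {66} = {(p22,66), (p23,66)}
  {p21} × {66, 67, 68} = {(p21,66), (p21,67), (p21,68)}
  {p21, p22, p23} × {66} = {(p21,66), (p22,66), (p23,66)}
  {p23} × {66, 67, 68} = {(p23,66), (p23,67), (p23,68)}
  {p21, p23} × {66, 67, 68} = {(p21,66), (p21,67), (p21,68), (p23,66), (p23,67), (p23,68)}
  {p22, p23} × {66, 67, 68} = {(p22,66), (p22,67), (p22,68), (p23,66), (p23,67), (p23,68)}
  {p21, p22, p23} × {66, 67, 68} = {(p21,66), (p21,67), (p21,68), (p22,66), (p22,67), (p22,68), (p23,66), (p23,67), (p23,68)}
These 11 distinct sets form the basis B.
Close under arbitrary unions to get τ_{X×Y}; counting gives |τ_{X×Y}| = 18.


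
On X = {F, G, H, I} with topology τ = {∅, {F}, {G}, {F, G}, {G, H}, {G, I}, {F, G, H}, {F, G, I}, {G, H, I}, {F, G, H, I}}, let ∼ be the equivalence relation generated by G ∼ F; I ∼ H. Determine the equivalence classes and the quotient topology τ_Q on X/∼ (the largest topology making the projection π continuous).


X/∼ = {[F=G], [H=I]}; |τ_Q| = 3.

Equivalence classes: [F=G], [H=I].
Quotient map π: X → X/∼ sends F ↦ [F=G], G ↦ [F=G], H ↦ [H=I], I ↦ [H=I].
For each subset V ⊆ X/∼, compute π^{-1}(V) ⊆ X and check whether π^{-1}(V) ∈ τ. V is open in τ_Q iff π^{-1}(V) ∈ τ.
  V = {}: π^{-1}(V) = ∅ ∈ τ ✓.
  V = {[F=G]}: π^{-1}(V) = {F, G} ∈ τ ✓.
  V = {[H=I]}: π^{-1}(V) = {H, I} ∉ τ ✗.
  V = {[F=G], [H=I]}: π^{-1}(V) = {F, G, H, I} ∈ τ ✓.
Open sets in the quotient: τ_Q = {{}, {[F=G]}, {[F=G], [H=I]}} (3 elements).


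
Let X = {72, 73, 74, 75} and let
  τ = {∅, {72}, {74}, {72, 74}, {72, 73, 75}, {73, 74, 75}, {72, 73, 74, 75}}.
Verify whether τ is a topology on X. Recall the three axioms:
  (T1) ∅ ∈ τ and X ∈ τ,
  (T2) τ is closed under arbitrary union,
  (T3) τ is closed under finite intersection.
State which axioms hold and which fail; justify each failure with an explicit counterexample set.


τ is NOT a topology on X.

Axiom (T1): ∅ ∈ τ? Yes; X ∈ τ? Yes.
Axiom (T2/T3): check pairwise unions and intersections of members of τ.
Counterexample for (T3): {72, 73, 75} ∩ {73, 74, 75} = {73, 75} ∉ τ. Therefore τ is NOT a topology.


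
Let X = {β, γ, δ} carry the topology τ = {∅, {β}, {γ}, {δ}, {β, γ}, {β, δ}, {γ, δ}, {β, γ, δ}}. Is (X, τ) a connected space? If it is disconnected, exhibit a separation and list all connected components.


(X, τ) is disconnected; components = [{β}, {γ}, {δ}].

Find clopen sets (U ∈ τ with X ∖ U ∈ τ):
  U = ∅, X ∖ U = {β, γ, δ} — both open, so U is clopen.
  U = {β}, X ∖ U = {γ, δ} — both open, so U is clopen.
  U = {γ}, X ∖ U = {β, δ} — both open, so U is clopen.
  U = {δ}, X ∖ U = {β, γ} — both open, so U is clopen.
  U = {β, γ}, X ∖ U = {δ} — both open, so U is clopen.
  U = {β, δ}, X ∖ U = {γ} — both open, so U is clopen.
  U = {γ, δ}, X ∖ U = {β} — both open, so U is clopen.
  U = {β, γ, δ}, X ∖ U = ∅ — both open, so U is clopen.
Nontrivial clopen(s) exist: e.g. {β, δ}. So (X, τ) is disconnected.
Compute connected components by grouping points that agree on all clopens:
  component: {β}
  component: {γ}
  component: {δ}


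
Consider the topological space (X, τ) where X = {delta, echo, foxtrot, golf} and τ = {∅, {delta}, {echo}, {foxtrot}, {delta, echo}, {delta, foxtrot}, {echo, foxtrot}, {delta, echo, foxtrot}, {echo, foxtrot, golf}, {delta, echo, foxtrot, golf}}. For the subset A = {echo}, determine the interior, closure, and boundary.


int(A) = {echo}, cl(A) = {echo, golf}, ∂A = {golf}.

Closed sets in (X, τ) are complements of opens:
  closed(X, τ) = {∅, {delta}, {golf}, {delta, golf}, {echo, golf}, {foxtrot, golf}, {delta, echo, golf}, {delta, foxtrot, golf}, {echo, foxtrot, golf}, {delta, echo, foxtrot, golf}}.
int(A) = ⋃ {U ∈ τ : U ⊆ A}. Opens contained in A: ∅, {echo}.
Taking the union of these: int(A) = {echo}.
cl(A) = ⋂ {C closed : A ⊆ C}. Closed sets containing A: {echo, golf}, {delta, echo, golf}, {echo, foxtrot, golf}, {delta, echo, foxtrot, golf}.
Intersecting these: cl(A) = {echo, golf}.
∂A = cl(A) ∖ int(A) = {echo, golf} ∖ {echo} = {golf}.


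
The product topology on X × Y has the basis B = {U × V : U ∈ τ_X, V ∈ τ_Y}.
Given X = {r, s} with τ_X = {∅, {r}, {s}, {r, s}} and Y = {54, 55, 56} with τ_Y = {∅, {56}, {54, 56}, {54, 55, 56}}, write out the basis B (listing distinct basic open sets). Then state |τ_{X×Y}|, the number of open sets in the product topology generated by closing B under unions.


Basis B = {∅ × ∅, {r} × {56}, {s} × {56}, {r} × {54, 56}, {r, s} × {56}, {s} × {54, 56}, {r} × {54, 55, 56}, {s} × {54, 55, 56}, {r, s} × {54, 56}, {r, s} × {54, 55, 56}}; |τ_{X×Y}| = 16.

Enumerate products U × V with U ∈ τ_X, V ∈ τ_Y (deduplicated):
  ∅ × ∅ = {} (∅)
  {r} × {56} = {(r,56)}
  {s} × {56} = {(s,56)}
  {r} × {54, 56} = {(r,54), (r,56)}
  {r, s} × {56} = {(r,56), (s,56)}
  {s} × {54, 56} = {(s,54), (s,56)}
  {r} × {54, 55, 56} = {(r,54), (r,55), (r,56)}
  {s} × {54, 55, 56} = {(s,54), (s,55), (s,56)}
  {r, s} × {54, 56} = {(r,54), (r,56), (s,54), (s,56)}
  {r, s} × {54, 55, 56} = {(r,54), (r,55), (r,56), (s,54), (s,55), (s,56)}
These 10 distinct sets form the basis B.
Close under arbitrary unions to get τ_{X×Y}; counting gives |τ_{X×Y}| = 16.


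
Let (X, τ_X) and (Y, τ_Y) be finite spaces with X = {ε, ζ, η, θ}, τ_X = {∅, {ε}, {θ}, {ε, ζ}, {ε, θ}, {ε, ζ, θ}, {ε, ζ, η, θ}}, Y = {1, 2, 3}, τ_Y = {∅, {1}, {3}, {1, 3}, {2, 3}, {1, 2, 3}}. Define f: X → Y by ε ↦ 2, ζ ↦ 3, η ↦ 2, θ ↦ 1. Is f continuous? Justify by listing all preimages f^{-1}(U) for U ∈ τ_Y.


f is NOT continuous.

Compute f^{-1}(U) for each U ∈ τ_Y:
  U = ∅: f^{-1}(U) = ∅ ∈ τ_X ✓.
  U = {1}: f^{-1}(U) = {θ} ∈ τ_X ✓.
  U = {3}: f^{-1}(U) = {ζ} ∉ τ_X ✗.
  U = {1, 3}: f^{-1}(U) = {ζ, θ} ∉ τ_X ✗.
  U = {2, 3}: f^{-1}(U) = {ε, ζ, η} ∉ τ_X ✗.
  U = {1, 2, 3}: f^{-1}(U) = {ε, ζ, η, θ} ∈ τ_X ✓.
Found U = {3} with f^{-1}(U) = {ζ} not in τ_X. Therefore f is NOT continuous.


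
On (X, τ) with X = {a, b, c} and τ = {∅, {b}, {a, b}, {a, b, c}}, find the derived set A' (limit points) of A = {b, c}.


A' = {a, c}

For each x ∈ X, list the open sets U ∈ τ with x ∈ U, then check whether U ∩ (A ∖ {x}) ≠ ∅ for every such U.
  x = a: opens ∋ x are {a, b}, {a, b, c}; each meets A ∖ {a}, so x IS a limit point.
  x = b: open {b} ∋ x has {b} ∩ (A ∖ {b}) = ∅, so x is NOT a limit point.
  x = c: opens ∋ x are {a, b, c}; each meets A ∖ {c}, so x IS a limit point.
Collecting: A' = {a, c}.


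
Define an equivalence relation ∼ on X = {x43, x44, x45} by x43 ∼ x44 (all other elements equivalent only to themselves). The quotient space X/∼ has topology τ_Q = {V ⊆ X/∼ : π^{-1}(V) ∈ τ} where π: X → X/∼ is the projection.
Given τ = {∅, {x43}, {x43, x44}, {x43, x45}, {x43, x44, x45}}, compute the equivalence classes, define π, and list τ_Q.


X/∼ = {[x43=x44], [x45]}; |τ_Q| = 3.

Equivalence classes: [x43=x44], [x45].
Quotient map π: X → X/∼ sends x43 ↦ [x43=x44], x44 ↦ [x43=x44], x45 ↦ [x45].
For each subset V ⊆ X/∼, compute π^{-1}(V) ⊆ X and check whether π^{-1}(V) ∈ τ. V is open in τ_Q iff π^{-1}(V) ∈ τ.
  V = {}: π^{-1}(V) = ∅ ∈ τ ✓.
  V = {[x43=x44]}: π^{-1}(V) = {x43, x44} ∈ τ ✓.
  V = {[x45]}: π^{-1}(V) = {x45} ∉ τ ✗.
  V = {[x43=x44], [x45]}: π^{-1}(V) = {x43, x44, x45} ∈ τ ✓.
Open sets in the quotient: τ_Q = {{}, {[x43=x44]}, {[x43=x44], [x45]}} (3 elements).


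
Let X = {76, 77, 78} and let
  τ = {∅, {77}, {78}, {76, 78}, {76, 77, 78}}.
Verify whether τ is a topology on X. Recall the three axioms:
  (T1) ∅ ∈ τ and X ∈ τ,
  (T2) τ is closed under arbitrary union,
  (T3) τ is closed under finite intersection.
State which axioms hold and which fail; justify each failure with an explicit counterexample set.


τ is NOT a topology on X.

Axiom (T1): ∅ ∈ τ? Yes; X ∈ τ? Yes.
Axiom (T2/T3): check pairwise unions and intersections of members of τ.
Counterexample for (T2): {77} ∪ {78} = {77, 78} ∉ τ. Therefore τ is NOT a topology.


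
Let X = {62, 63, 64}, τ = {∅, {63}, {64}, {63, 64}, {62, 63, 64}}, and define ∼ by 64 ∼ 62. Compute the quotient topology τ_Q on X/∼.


X/∼ = {[62=64], [63]}; |τ_Q| = 3.

Equivalence classes: [62=64], [63].
Quotient map π: X → X/∼ sends 62 ↦ [62=64], 63 ↦ [63], 64 ↦ [62=64].
For each subset V ⊆ X/∼, compute π^{-1}(V) ⊆ X and check whether π^{-1}(V) ∈ τ. V is open in τ_Q iff π^{-1}(V) ∈ τ.
  V = {}: π^{-1}(V) = ∅ ∈ τ ✓.
  V = {[62=64]}: π^{-1}(V) = {62, 64} ∉ τ ✗.
  V = {[63]}: π^{-1}(V) = {63} ∈ τ ✓.
  V = {[62=64], [63]}: π^{-1}(V) = {62, 63, 64} ∈ τ ✓.
Open sets in the quotient: τ_Q = {{}, {[63]}, {[62=64], [63]}} (3 elements).


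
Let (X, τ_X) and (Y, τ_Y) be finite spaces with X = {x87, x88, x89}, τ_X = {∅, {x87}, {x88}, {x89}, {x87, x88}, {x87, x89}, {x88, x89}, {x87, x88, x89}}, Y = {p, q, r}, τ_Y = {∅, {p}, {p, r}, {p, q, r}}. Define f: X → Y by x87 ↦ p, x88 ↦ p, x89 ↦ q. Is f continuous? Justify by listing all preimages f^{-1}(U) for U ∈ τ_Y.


f IS continuous.

Compute f^{-1}(U) for each U ∈ τ_Y:
  U = ∅: f^{-1}(U) = ∅ ∈ τ_X ✓.
  U = {p}: f^{-1}(U) = {x87, x88} ∈ τ_X ✓.
  U = {p, r}: f^{-1}(U) = {x87, x88} ∈ τ_X ✓.
  U = {p, q, r}: f^{-1}(U) = {x87, x88, x89} ∈ τ_X ✓.
Every preimage lies in τ_X, so f IS continuous.


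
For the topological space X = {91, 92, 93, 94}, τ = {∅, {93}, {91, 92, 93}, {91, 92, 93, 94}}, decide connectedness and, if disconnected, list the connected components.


(X, τ) is connected.

Find clopen sets (U ∈ τ with X ∖ U ∈ τ):
  U = ∅, X ∖ U = {91, 92, 93, 94} — both open, so U is clopen.
  U = {91, 92, 93, 94}, X ∖ U = ∅ — both open, so U is clopen.
Only trivial clopens (∅ and X) exist, so (X, τ) is connected.
Compute connected components by grouping points that agree on all clopens:
  component: {91, 92, 93, 94}


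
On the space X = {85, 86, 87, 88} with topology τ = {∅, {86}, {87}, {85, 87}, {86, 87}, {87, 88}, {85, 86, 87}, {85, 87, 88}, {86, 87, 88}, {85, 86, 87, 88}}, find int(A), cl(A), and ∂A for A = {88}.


int(A) = ∅, cl(A) = {88}, ∂A = {88}.

Closed sets in (X, τ) are complements of opens:
  closed(X, τ) = {∅, {85}, {86}, {88}, {85, 86}, {85, 88}, {86, 88}, {85, 86, 88}, {85, 87, 88}, {85, 86, 87, 88}}.
int(A) = ⋃ {U ∈ τ : U ⊆ A}. Opens contained in A: ∅.
Taking the union of these: int(A) = ∅.
cl(A) = ⋂ {C closed : A ⊆ C}. Closed sets containing A: {88}, {85, 88}, {86, 88}, {85, 86, 88}, {85, 87, 88}, {85, 86, 87, 88}.
Intersecting these: cl(A) = {88}.
∂A = cl(A) ∖ int(A) = {88} ∖ ∅ = {88}.


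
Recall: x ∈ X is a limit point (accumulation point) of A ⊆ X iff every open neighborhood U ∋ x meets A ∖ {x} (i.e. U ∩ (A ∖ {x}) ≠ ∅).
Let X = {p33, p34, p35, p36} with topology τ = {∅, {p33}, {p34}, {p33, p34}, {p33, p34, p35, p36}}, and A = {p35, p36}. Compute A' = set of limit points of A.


A' = {p35, p36}

For each x ∈ X, list the open sets U ∈ τ with x ∈ U, then check whether U ∩ (A ∖ {x}) ≠ ∅ for every such U.
  x = p33: open {p33} ∋ x has {p33} ∩ (A ∖ {p33}) = ∅, so x is NOT a limit point.
  x = p34: open {p34} ∋ x has {p34} ∩ (A ∖ {p34}) = ∅, so x is NOT a limit point.
  x = p35: opens ∋ x are {p33, p34, p35, p36}; each meets A ∖ {p35}, so x IS a limit point.
  x = p36: opens ∋ x are {p33, p34, p35, p36}; each meets A ∖ {p36}, so x IS a limit point.
Collecting: A' = {p35, p36}.


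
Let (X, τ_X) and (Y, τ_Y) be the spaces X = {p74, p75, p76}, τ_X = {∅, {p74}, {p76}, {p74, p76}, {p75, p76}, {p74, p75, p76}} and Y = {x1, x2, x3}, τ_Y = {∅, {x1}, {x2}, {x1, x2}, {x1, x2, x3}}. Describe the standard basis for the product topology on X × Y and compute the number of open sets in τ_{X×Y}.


Basis B = {∅ × ∅, {p74} × {x1}, {p74} × {x2}, {p76} × {x1}, {p76} × {x2}, {p74} × {x1, x2}, {p74, p76} × {x1}, {p74, p76} × {x2}, {p75, p76} × {x1}, {p75, p76} × {x2}, {p76} × {x1, x2}, {p74} × {x1, x2, x3}, {p74, p75, p76} × {x1}, {p74, p75, p76} × {x2}, {p76} × {x1, x2, x3}, {p74, p76} × {x1, x2}, {p75, p76} × {x1, x2}, {p74, p76} × {x1, x2, x3}, {p74, p75, p76} × {x1, x2}, {p75, p76} × {x1, x2, x3}, {p74, p75, p76} × {x1, x2, x3}}; |τ_{X×Y}| = 70.

Enumerate products U × V with U ∈ τ_X, V ∈ τ_Y (deduplicated):
  ∅ × ∅ = {} (∅)
  {p74} × {x1} = {(p74,x1)}
  {p74} × {x2} = {(p74,x2)}
  {p76} × {x1} = {(p76,x1)}
  {p76} × {x2} = {(p76,x2)}
  {p74} × {x1, x2} = {(p74,x1), (p74,x2)}
  {p74, p76} × {x1} = {(p74,x1), (p76,x1)}
  {p74, p76} × {x2} = {(p74,x2), (p76,x2)}
  {p75, p76} × {x1} = {(p75,x1), (p76,x1)}
  {p75, p76} × {x2} = {(p75,x2), (p76,x2)}
  {p76} × {x1, x2} = {(p76,x1), (p76,x2)}
  {p74} × {x1, x2, x3} = {(p74,x1), (p74,x2), (p74,x3)}
  {p74, p75, p76} × {x1} = {(p74,x1), (p75,x1), (p76,x1)}
  {p74, p75, p76} × {x2} = {(p74,x2), (p75,x2), (p76,x2)}
  {p76} × {x1, x2, x3} = {(p76,x1), (p76,x2), (p76,x3)}
  {p74, p76} × {x1, x2} = {(p74,x1), (p74,x2), (p76,x1), (p76,x2)}
  {p75, p76} × {x1, x2} = {(p75,x1), (p75,x2), (p76,x1), (p76,x2)}
  {p74, p76} × {x1, x2, x3} = {(p74,x1), (p74,x2), (p74,x3), (p76,x1), (p76,x2), (p76,x3)}
  {p74, p75, p76} × {x1, x2} = {(p74,x1), (p74,x2), (p75,x1), (p75,x2), (p76,x1), (p76,x2)}
  {p75, p76} × {x1, x2, x3} = {(p75,x1), (p75,x2), (p75,x3), (p76,x1), (p76,x2), (p76,x3)}
  {p74, p75, p76} × {x1, x2, x3} = {(p74,x1), (p74,x2), (p74,x3), (p75,x1), (p75,x2), (p75,x3), (p76,x1), (p76,x2), (p76,x3)}
These 21 distinct sets form the basis B.
Close under arbitrary unions to get τ_{X×Y}; counting gives |τ_{X×Y}| = 70.


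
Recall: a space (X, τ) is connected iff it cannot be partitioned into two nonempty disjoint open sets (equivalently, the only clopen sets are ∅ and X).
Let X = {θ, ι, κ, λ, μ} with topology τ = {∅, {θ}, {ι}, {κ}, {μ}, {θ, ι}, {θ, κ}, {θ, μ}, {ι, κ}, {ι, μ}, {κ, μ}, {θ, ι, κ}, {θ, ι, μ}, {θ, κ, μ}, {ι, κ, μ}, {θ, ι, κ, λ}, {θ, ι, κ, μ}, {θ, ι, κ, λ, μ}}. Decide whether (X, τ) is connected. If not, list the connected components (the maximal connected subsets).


(X, τ) is disconnected; components = [{μ}, {θ, ι, κ, λ}].

Find clopen sets (U ∈ τ with X ∖ U ∈ τ):
  U = ∅, X ∖ U = {θ, ι, κ, λ, μ} — both open, so U is clopen.
  U = {μ}, X ∖ U = {θ, ι, κ, λ} — both open, so U is clopen.
  U = {θ, ι, κ, λ}, X ∖ U = {μ} — both open, so U is clopen.
  U = {θ, ι, κ, λ, μ}, X ∖ U = ∅ — both open, so U is clopen.
Nontrivial clopen(s) exist: e.g. {θ, ι, κ, λ}. So (X, τ) is disconnected.
Compute connected components by grouping points that agree on all clopens:
  component: {μ}
  component: {θ, ι, κ, λ}
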